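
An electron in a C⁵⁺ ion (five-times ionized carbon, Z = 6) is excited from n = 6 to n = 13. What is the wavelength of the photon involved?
115.79234 nm

First, find the transition energy using E_n = -13.6057 Z² / n² eV:
E_6 = -13.6057 × 6² / 6² = -13.60570000 eV
E_13 = -13.6057 × 6² / 13² = -2.89825562 eV

Photon energy: |ΔE| = |E_13 - E_6| = 10.70744438 eV

Convert to wavelength using E = hc/λ with hc = 1239.84 eV·nm:
λ = hc/E = 1239.84 eV·nm / 10.70744438 eV
λ = 115.79234 nm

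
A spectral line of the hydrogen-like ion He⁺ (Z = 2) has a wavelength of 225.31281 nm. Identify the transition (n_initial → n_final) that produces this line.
n = 10 → n = 3

First, find the photon energy from the wavelength (hc = 1239.84 eV·nm):
E = hc/λ = 1239.84 eV·nm / 225.31281 nm = 5.5027497 eV

The energy levels of He⁺ satisfy E_n = -13.6057 × 2² / n² eV, so an emission n_i → n_f releases
ΔE = 13.6057 × 2² × (1/n_f² − 1/n_i²) eV.

Setting ΔE equal to the photon energy:
1/n_f² − 1/n_i² = 5.5027497 / (13.6057 × 2²) = 0.10111111

Since 1/n_i² must be positive, we need 1/n_f² > 0.10111111, i.e. n_f ≤ 3. For each allowed n_f, solve n_i = (1/n_f² − 0.10111111)^(−1/2) and check whether it is a whole number:
  n_f = 1: 1/n_i² = 1.00000000 − 0.10111111 = 0.89888889 → n_i = 1.055  (not an integer) ✗
  n_f = 2: 1/n_i² = 0.25000000 − 0.10111111 = 0.14888889 → n_i = 2.592  (not an integer) ✗
  n_f = 3: 1/n_i² = 0.11111111 − 0.10111111 = 0.01000000 → n_i = 10.000  → integer, n_i = 10 ✓

Only n_f = 3 gives an integer upper level, n_i = 10.

The transition is from n = 10 to n = 3 (emission).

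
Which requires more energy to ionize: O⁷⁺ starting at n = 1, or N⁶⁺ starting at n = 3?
O⁷⁺ at n = 1 (E = -870.76480 eV)

Using E_n = -13.6057 Z² / n² eV:

O⁷⁺ (Z = 8) at n = 1:
E = -13.6057 × 8² / 1² = -13.6057 × 64 / 1 = -870.76480000 eV

N⁶⁺ (Z = 7) at n = 3:
E = -13.6057 × 7² / 3² = -13.6057 × 49 / 9 = -74.07547778 eV

Since -870.76480000 eV < -74.07547778 eV,
O⁷⁺ at n = 1 is more tightly bound (requires more energy to ionize).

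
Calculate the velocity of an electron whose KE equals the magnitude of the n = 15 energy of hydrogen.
1.458e+05 m/s (or 0.048649% of c)

The binding energy at n = 15 for hydrogen is:
E_15 = -13.6057/15² = -0.06046978 eV
|E_15| = 0.06046978 eV

Convert to Joules:
KE = 0.06046978 eV × (1.602177 × 10⁻¹⁹ J/eV) = 9.68833e-21 J

Using KE = ½mv²:
v = √(2·KE/m_e)
v = √(2 × 9.68833e-21 J / 9.10938 × 10⁻³¹ kg)
v = 1.458e+05 m/s

This is approximately 0.048649% the speed of light.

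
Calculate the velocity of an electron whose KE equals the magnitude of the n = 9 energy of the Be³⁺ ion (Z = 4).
9.7231e+05 m/s (or 0.324327% of c)

The binding energy at n = 9 for Be³⁺ is:
E_9 = -13.6057 × 4²/9² = -2.68754568 eV
|E_9| = 2.68754568 eV

Convert to Joules:
KE = 2.68754568 eV × (1.602177 × 10⁻¹⁹ J/eV) = 4.305924e-19 J

Using KE = ½mv²:
v = √(2·KE/m_e)
v = √(2 × 4.305924e-19 J / 9.10938 × 10⁻³¹ kg)
v = 9.7231e+05 m/s

This is approximately 0.324327% the speed of light.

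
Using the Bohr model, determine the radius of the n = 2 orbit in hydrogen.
0.21167 nm (or 2.11671 Å)

The Bohr radius formula is:
r_n = n² a₀ / Z

where a₀ = 0.05291772 nm is the Bohr radius.

For H (Z = 1) at n = 2:
r_2 = 2² × 0.05291772 nm / 1
r_2 = 4 × 0.05291772 nm / 1
r_2 = 0.211671 nm / 1
r_2 = 0.21167 nm

The electron orbits at approximately 0.21167 nm from the nucleus.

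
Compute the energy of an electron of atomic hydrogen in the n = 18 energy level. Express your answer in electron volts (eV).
-0.0420 eV

The energy levels of a hydrogen-like atom are given by:
E_n = -13.6057 eV / n²

For n = 18:
E_18 = -13.6057 eV / 18²
E_18 = -13.6057 eV / 324
E_18 = -0.0420 eV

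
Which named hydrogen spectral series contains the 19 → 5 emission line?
Pfund series

The spectral series in hydrogen are named based on the final (lower) energy level:
- Lyman series: n_final = 1 (ultraviolet)
- Balmer series: n_final = 2 (visible/near-UV)
- Paschen series: n_final = 3 (infrared)
- Brackett series: n_final = 4 (infrared)
- Pfund series: n_final = 5 (far infrared)

Since this transition ends at n = 5, it belongs to the Pfund series.

For reference, this 19 → 5 line has photon energy
ΔE = 13.6057 eV × (1/5² - 1/19²) = 0.50653908033 eV,
corresponding to wavelength λ = hc/ΔE = 1239.84 eV·nm / 0.50653908033 eV = 2447.66899 nm in the far infrared region.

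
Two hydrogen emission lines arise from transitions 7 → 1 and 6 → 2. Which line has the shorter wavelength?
7 → 1

Calculate the energy for each transition:

Transition 7 → 1:
ΔE₁ = |E_1 - E_7| = |-13.6057/1² - (-13.6057/7²)|
ΔE₁ = |-13.6057000000 - (-0.2776673469)| = 13.3280327 eV

Transition 6 → 2:
ΔE₂ = |E_2 - E_6| = |-13.6057/2² - (-13.6057/6²)|
ΔE₂ = |-3.4014250000 - (-0.3779361111)| = 3.0234889 eV

Since 13.3280327 eV > 3.0234889 eV, the transition 7 → 1 emits the more energetic photon.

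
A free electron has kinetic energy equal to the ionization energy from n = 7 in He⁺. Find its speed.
6.251e+05 m/s (or 0.20850% of c)

The binding energy at n = 7 for He⁺ is:
E_7 = -13.6057 × 2²/7² = -1.1106694 eV
|E_7| = 1.1106694 eV

Convert to Joules:
KE = 1.1106694 eV × (1.602177 × 10⁻¹⁹ J/eV) = 1.77949e-19 J

Using KE = ½mv²:
v = √(2·KE/m_e)
v = √(2 × 1.77949e-19 J / 9.10938 × 10⁻³¹ kg)
v = 6.251e+05 m/s

This is approximately 0.20850% the speed of light.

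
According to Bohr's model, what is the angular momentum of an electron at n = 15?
1.582e-33 J·s (or 15ℏ)

In the Bohr model, angular momentum is quantized:
L = nℏ

where ℏ = h/(2π) = 1.05457e-34 J·s

For n = 15:
L = 15 × 1.05457e-34 J·s
L = 1.582e-33 J·s

This can also be written as L = 15ℏ.
The angular momentum is an integer multiple of the reduced Planck constant.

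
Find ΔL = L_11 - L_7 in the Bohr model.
4.22e-34 J·s (or 4ℏ)

In the Bohr model, L_n = nℏ where ℏ = 1.0546e-34 J·s.

L_11 = 11ℏ = 1.1601e-33 J·s
L_7 = 7ℏ = 7.3822e-34 J·s

ΔL = L_11 - L_7 = (11 - 7)ℏ = 4ℏ
ΔL = 4 × 1.0546e-34 J·s = 4.22e-34 J·s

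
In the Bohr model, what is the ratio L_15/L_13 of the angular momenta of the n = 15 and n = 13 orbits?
1.1538

In the Bohr model, L_n = nℏ, so the ratio is purely the ratio of quantum numbers:

L_15/L_13 = 15ℏ / 13ℏ = 15/13 = 1.1538

The angular momentum scales linearly with n.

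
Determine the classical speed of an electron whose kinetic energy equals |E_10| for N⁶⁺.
1.53e+06 m/s (or 0.511% of c)

The binding energy at n = 10 for N⁶⁺ is:
E_10 = -13.6057 × 7²/10² = -6.66679 eV
|E_10| = 6.66679 eV

Convert to Joules:
KE = 6.66679 eV × (1.602177 × 10⁻¹⁹ J/eV) = 1.0681e-18 J

Using KE = ½mv²:
v = √(2·KE/m_e)
v = √(2 × 1.0681e-18 J / 9.10938 × 10⁻³¹ kg)
v = 1.53e+06 m/s

This is approximately 0.511% the speed of light.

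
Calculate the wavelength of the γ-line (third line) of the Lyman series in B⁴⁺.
3.888 nm

The lines of a series are numbered from the longest wavelength (smallest ΔE) outward; the third line is the transition from n = n_f + 3 to n_f.
The Lyman series has all transitions ending at n_f = 1.

For B⁴⁺ (Z = 5), the third line (γ-line) is the jump from n = 4 to n = 1:
E_4 = -13.6057 × 5² / 4² = -21.25891 eV
E_1 = -13.6057 × 5² / 1² = -340.14250 eV
ΔE = E_4 - E_1 = 318.88359 eV

λ = hc/E = 1239.84 eV·nm / 318.88359 eV
λ = 3.888 nm

This is the γ-line of the Lyman series in B⁴⁺.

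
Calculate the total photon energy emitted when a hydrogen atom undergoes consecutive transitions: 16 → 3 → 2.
3.34828 eV

The energy levels of hydrogen are E_n = -13.6057 / n² eV.

First transition (16 → 3):
ΔE₁ = |E_3 - E_16|
ΔE₁ = |-1.51174444444 - (-0.05314726563)| = 1.45859718 eV

Second transition (3 → 2):
ΔE₂ = |E_2 - E_3|
ΔE₂ = |-3.40142500000 - (-1.51174444444)| = 1.88968056 eV

Total energy released:
E_total = ΔE₁ + ΔE₂ = 1.45859718 + 1.88968056 = 3.34828 eV

Note: This equals the direct transition 16 → 2: 3.34828 eV ✓
Energy is conserved regardless of the path taken.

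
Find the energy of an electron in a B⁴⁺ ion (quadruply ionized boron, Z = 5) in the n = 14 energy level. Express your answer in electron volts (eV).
-1.73542 eV

The energy levels of a hydrogen-like atom are given by:
E_n = -13.6057 Z² / n² eV  (with Z = 5 for B⁴⁺)

For n = 14:
E_14 = -13.6057 × 5² / 14²
E_14 = -13.6057 × 25 / 196
E_14 = -1.73542 eV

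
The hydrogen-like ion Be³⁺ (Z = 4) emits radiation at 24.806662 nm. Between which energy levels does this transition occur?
n = 7 → n = 2

First, find the photon energy from the wavelength (hc = 1239.84 eV·nm):
E = hc/λ = 1239.84 eV·nm / 24.806662 nm = 49.980122 eV

The energy levels of Be³⁺ satisfy E_n = -13.6057 × 4² / n² eV, so an emission n_i → n_f releases
ΔE = 13.6057 × 4² × (1/n_f² − 1/n_i²) eV.

Setting ΔE equal to the photon energy:
1/n_f² − 1/n_i² = 49.980122 / (13.6057 × 4²) = 0.22959183

Since 1/n_i² must be positive, we need 1/n_f² > 0.22959183, i.e. n_f ≤ 2. For each allowed n_f, solve n_i = (1/n_f² − 0.22959183)^(−1/2) and check whether it is a whole number:
  n_f = 1: 1/n_i² = 1.00000000 − 0.22959183 = 0.77040817 → n_i = 1.139  (not an integer) ✗
  n_f = 2: 1/n_i² = 0.25000000 − 0.22959183 = 0.02040817 → n_i = 7.000  → integer, n_i = 7 ✓

Only n_f = 2 gives an integer upper level, n_i = 7.

The transition is from n = 7 to n = 2 (emission).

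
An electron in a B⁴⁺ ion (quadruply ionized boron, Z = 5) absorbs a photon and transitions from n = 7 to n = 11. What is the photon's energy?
4.130589 eV

The energy levels of a hydrogen-like atom are E_n = -13.6057 Z² eV / n².

Energy at n = 7: E_7 = -13.6057 × 5² / 7² = -6.941683673 eV
Energy at n = 11: E_11 = -13.6057 × 5² / 11² = -2.811095041 eV

The excitation energy is the difference:
ΔE = E_11 - E_7
ΔE = -2.811095041 - (-6.941683673)
ΔE = 4.130589 eV

Since this is positive, energy must be absorbed (photon absorption).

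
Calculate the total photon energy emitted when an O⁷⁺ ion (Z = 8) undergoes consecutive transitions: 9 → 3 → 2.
206.94102 eV

The energy levels of O⁷⁺ are E_n = -13.6057 × 8² / n² eV.

First transition (9 → 3):
ΔE₁ = |E_3 - E_9|
ΔE₁ = |-96.75164444444 - (-10.75018271605)| = 86.00146173 eV

Second transition (3 → 2):
ΔE₂ = |E_2 - E_3|
ΔE₂ = |-217.69120000000 - (-96.75164444444)| = 120.93955556 eV

Total energy released:
E_total = ΔE₁ + ΔE₂ = 86.00146173 + 120.93955556 = 206.94102 eV

Note: This equals the direct transition 9 → 2: 206.94102 eV ✓
Energy is conserved regardless of the path taken.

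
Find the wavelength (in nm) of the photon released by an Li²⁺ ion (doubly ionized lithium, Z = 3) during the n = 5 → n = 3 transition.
142.385177 nm

First, find the transition energy using E_n = -13.6057 Z² / n² eV:
E_5 = -13.6057 × 3² / 5² = -4.8980520000 eV
E_3 = -13.6057 × 3² / 3² = -13.6057000000 eV

Photon energy: |ΔE| = |E_3 - E_5| = 8.7076480000 eV

Convert to wavelength using E = hc/λ with hc = 1239.84 eV·nm:
λ = hc/E = 1239.84 eV·nm / 8.7076480000 eV
λ = 142.385177 nm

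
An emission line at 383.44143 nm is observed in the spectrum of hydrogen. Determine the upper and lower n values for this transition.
n = 9 → n = 2

First, find the photon energy from the wavelength (hc = 1239.84 eV·nm):
E = hc/λ = 1239.84 eV·nm / 383.44143 nm = 3.2334534 eV

The energy levels of hydrogen satisfy E_n = -13.6057 / n² eV, so an emission n_i → n_f releases
ΔE = 13.6057 × (1/n_f² − 1/n_i²) eV.

Setting ΔE equal to the photon energy:
1/n_f² − 1/n_i² = 3.2334534 / 13.6057 = 0.23765432

Since 1/n_i² must be positive, we need 1/n_f² > 0.23765432, i.e. n_f ≤ 2. For each allowed n_f, solve n_i = (1/n_f² − 0.23765432)^(−1/2) and check whether it is a whole number:
  n_f = 1: 1/n_i² = 1.00000000 − 0.23765432 = 0.76234568 → n_i = 1.145  (not an integer) ✗
  n_f = 2: 1/n_i² = 0.25000000 − 0.23765432 = 0.01234568 → n_i = 9.000  → integer, n_i = 9 ✓

Only n_f = 2 gives an integer upper level, n_i = 9.

The transition is from n = 9 to n = 2 (emission).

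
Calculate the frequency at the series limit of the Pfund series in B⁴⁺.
3.28984e+15 Hz

The series limit corresponds to the transition from n = ∞ to n = 5.
This is the highest energy (shortest wavelength) transition in the Pfund series.

E_∞ = 0 eV
E_5 = -13.6057 × 5² / 5² = -13.6057000 eV

Energy at series limit:
ΔE = E_∞ - E_5 = 0 - (-13.6057000) = 13.6057000 eV
E = 13.6057000 eV × (1.602177 × 10⁻¹⁹ J/eV) = 2.1798740e-18 J
f = E/h = 2.1798740e-18 J / (6.62607 × 10⁻³⁴ J·s) = 3.28984e+15 Hz

This energy equals the ionization energy from the n = 5 state of B⁴⁺.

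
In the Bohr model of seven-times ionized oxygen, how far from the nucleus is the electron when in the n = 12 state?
0.9525 nm (or 9.5252 Å)

The Bohr radius formula is:
r_n = n² a₀ / Z

where a₀ = 0.0529177 nm is the Bohr radius.

For O⁷⁺ (Z = 8) at n = 12:
r_12 = 12² × 0.0529177 nm / 8
r_12 = 144 × 0.0529177 nm / 8
r_12 = 7.62015 nm / 8
r_12 = 0.9525 nm

The electron orbits at approximately 0.9525 nm from the nucleus.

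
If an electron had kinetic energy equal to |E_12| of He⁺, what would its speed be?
3.646e+05 m/s (or 0.122% of c)

The binding energy at n = 12 for He⁺ is:
E_12 = -13.6057 × 2²/12² = -0.3779361 eV
|E_12| = 0.3779361 eV

Convert to Joules:
KE = 0.3779361 eV × (1.602177 × 10⁻¹⁹ J/eV) = 6.05521e-20 J

Using KE = ½mv²:
v = √(2·KE/m_e)
v = √(2 × 6.05521e-20 J / 9.10938 × 10⁻³¹ kg)
v = 3.646e+05 m/s

This is approximately 0.122% the speed of light.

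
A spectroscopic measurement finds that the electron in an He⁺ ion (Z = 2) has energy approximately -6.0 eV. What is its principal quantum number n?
n = 3

The exact energy levels follow E_n = -13.6057 Z² / n² eV with Z = 2.

The measured value (-6.0 eV) is reported to only 2 significant figures, so we must test candidate n values and see which one matches to that precision.

Candidate energies:
  n = 1:  E = -13.6057 × 2² / 1² = -54.42280 eV
  n = 2:  E = -13.6057 × 2² / 2² = -13.60570 eV
  n = 3:  E = -13.6057 × 2² / 3² = -6.04698 eV  ← matches
  n = 4:  E = -13.6057 × 2² / 4² = -3.40143 eV
  n = 5:  E = -13.6057 × 2² / 5² = -2.17691 eV

Checking against the measurement of -6.0 eV (2 sig figs), only n = 3 agrees:
E_3 = -6.04698 eV, which rounds to -6.0 eV ✓

Therefore n = 3.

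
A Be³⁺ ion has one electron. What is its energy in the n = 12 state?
-1.511744 eV

For hydrogen-like ions, the energy levels scale with Z²:
E_n = -13.6057 Z² / n² eV

For Be³⁺ (Z = 4) at n = 12:
E_12 = -13.6057 × 4² / 12²
E_12 = -13.6057 × 16 / 144
E_12 = -217.6912 / 144
E_12 = -1.511744 eV

The energy is 16 times more negative than hydrogen at the same n due to the stronger nuclear charge.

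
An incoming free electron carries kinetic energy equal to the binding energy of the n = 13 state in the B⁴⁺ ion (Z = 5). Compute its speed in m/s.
8.414e+05 m/s (or 0.2807% of c)

The binding energy at n = 13 for B⁴⁺ is:
E_13 = -13.6057 × 5²/13² = -2.012678 eV
|E_13| = 2.012678 eV

Convert to Joules:
KE = 2.012678 eV × (1.602177 × 10⁻¹⁹ J/eV) = 3.22467e-19 J

Using KE = ½mv²:
v = √(2·KE/m_e)
v = √(2 × 3.22467e-19 J / 9.10938 × 10⁻³¹ kg)
v = 8.414e+05 m/s

This is approximately 0.2807% the speed of light.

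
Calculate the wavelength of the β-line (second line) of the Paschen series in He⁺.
320.366648 nm

The lines of a series are numbered from the longest wavelength (smallest ΔE) outward; the second line is the transition from n = n_f + 2 to n_f.
The Paschen series has all transitions ending at n_f = 3.

For He⁺ (Z = 2), the second line (β-line) is the jump from n = 5 to n = 3:
E_5 = -13.6057 × 2² / 5² = -2.1769120000 eV
E_3 = -13.6057 × 2² / 3² = -6.0469777778 eV
ΔE = E_5 - E_3 = 3.8700657778 eV

λ = hc/E = 1239.84 eV·nm / 3.8700657778 eV
λ = 320.366648 nm

This is the β-line of the Paschen series in He⁺.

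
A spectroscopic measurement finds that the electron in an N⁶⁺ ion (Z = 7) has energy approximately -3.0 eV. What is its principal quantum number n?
n = 15

The exact energy levels follow E_n = -13.6057 Z² / n² eV with Z = 7.

The measured value (-3.0 eV) is reported to only 2 significant figures, so we must test candidate n values and see which one matches to that precision.

Candidate energies:
  n = 13:  E = -13.6057 × 7² / 13² = -3.94485 eV
  n = 14:  E = -13.6057 × 7² / 14² = -3.40143 eV
  n = 15:  E = -13.6057 × 7² / 15² = -2.96302 eV  ← matches
  n = 16:  E = -13.6057 × 7² / 16² = -2.60422 eV
  n = 17:  E = -13.6057 × 7² / 17² = -2.30685 eV

Checking against the measurement of -3.0 eV (2 sig figs), only n = 15 agrees:
E_15 = -2.96302 eV, which rounds to -3.0 eV ✓

Therefore n = 15.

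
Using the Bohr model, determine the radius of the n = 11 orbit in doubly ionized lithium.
2.1343 nm (or 21.3435 Å)

The Bohr radius formula is:
r_n = n² a₀ / Z

where a₀ = 0.0529177 nm is the Bohr radius.

For Li²⁺ (Z = 3) at n = 11:
r_11 = 11² × 0.0529177 nm / 3
r_11 = 121 × 0.0529177 nm / 3
r_11 = 6.40304 nm / 3
r_11 = 2.1343 nm

The electron orbits at approximately 2.1343 nm from the nucleus.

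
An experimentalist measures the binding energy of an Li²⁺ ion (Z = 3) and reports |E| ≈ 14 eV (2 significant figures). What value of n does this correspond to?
n = 3

The exact energy levels follow E_n = -13.6057 Z² / n² eV with Z = 3.

The measured value (-14 eV) is reported to only 2 significant figures, so we must test candidate n values and see which one matches to that precision.

Candidate energies:
  n = 1:  E = -13.6057 × 3² / 1² = -122.45130 eV
  n = 2:  E = -13.6057 × 3² / 2² = -30.61283 eV
  n = 3:  E = -13.6057 × 3² / 3² = -13.60570 eV  ← matches
  n = 4:  E = -13.6057 × 3² / 4² = -7.65321 eV
  n = 5:  E = -13.6057 × 3² / 5² = -4.89805 eV

Checking against the measurement of -14 eV (2 sig figs), only n = 3 agrees:
E_3 = -13.60570 eV, which rounds to -14 eV ✓

Therefore n = 3.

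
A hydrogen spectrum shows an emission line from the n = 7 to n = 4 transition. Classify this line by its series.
Brackett series

The spectral series in hydrogen are named based on the final (lower) energy level:
- Lyman series: n_final = 1 (ultraviolet)
- Balmer series: n_final = 2 (visible/near-UV)
- Paschen series: n_final = 3 (infrared)
- Brackett series: n_final = 4 (infrared)
- Pfund series: n_final = 5 (far infrared)

Since this transition ends at n = 4, it belongs to the Brackett series.

For reference, this 7 → 4 line has photon energy
ΔE = 13.6057 eV × (1/4² - 1/7²) = 0.57268890 eV,
corresponding to wavelength λ = hc/ΔE = 1239.84 eV·nm / 0.57268890 eV = 2164.95 nm in the infrared region.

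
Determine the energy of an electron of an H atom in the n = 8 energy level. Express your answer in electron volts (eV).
-0.2126 eV

The energy levels of a hydrogen-like atom are given by:
E_n = -13.6057 eV / n²

For n = 8:
E_8 = -13.6057 eV / 8²
E_8 = -13.6057 eV / 64
E_8 = -0.2126 eV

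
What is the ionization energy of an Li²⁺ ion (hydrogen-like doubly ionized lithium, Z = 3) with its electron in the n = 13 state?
0.7246 eV

The ionization energy is the energy needed to remove the electron completely (n → ∞).

For a hydrogen-like ion with Z = 3, E_n = -13.6057 Z² / n² eV.

At n = 13: E_13 = -13.6057 × 3² / 13² = -0.7245639 eV
At n = ∞: E_∞ = 0 eV

Ionization energy = E_∞ - E_13 = 0 - (-0.7245639) = 0.7245639 eV
Ionization energy ≈ 0.7246 eV

This is also called the binding energy of the electron in state n = 13.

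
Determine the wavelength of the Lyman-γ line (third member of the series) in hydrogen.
97.20 nm

The lines of a series are numbered from the longest wavelength (smallest ΔE) outward; the third line is the transition from n = n_f + 3 to n_f.
The Lyman series has all transitions ending at n_f = 1.

For H, the third line (γ-line) is the jump from n = 4 to n = 1:
E_4 = -13.6057 / 4² = -0.8504 eV
E_1 = -13.6057 / 1² = -13.6057 eV
ΔE = E_4 - E_1 = 12.7553 eV

λ = hc/E = 1239.84 eV·nm / 12.7553 eV
λ = 97.20 nm

This is the γ-line of the Lyman series in H.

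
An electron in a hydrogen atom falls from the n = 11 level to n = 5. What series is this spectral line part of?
Pfund series

The spectral series in hydrogen are named based on the final (lower) energy level:
- Lyman series: n_final = 1 (ultraviolet)
- Balmer series: n_final = 2 (visible/near-UV)
- Paschen series: n_final = 3 (infrared)
- Brackett series: n_final = 4 (infrared)
- Pfund series: n_final = 5 (far infrared)

Since this transition ends at n = 5, it belongs to the Pfund series.

For reference, this 11 → 5 line has photon energy
ΔE = 13.6057 eV × (1/5² - 1/11²) = 0.431784198 eV,
corresponding to wavelength λ = hc/ΔE = 1239.84 eV·nm / 0.431784198 eV = 2871.434 nm in the far infrared region.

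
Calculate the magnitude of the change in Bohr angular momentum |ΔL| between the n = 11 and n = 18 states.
7.3820e-34 J·s (or 7ℏ)

In the Bohr model, L_n = nℏ where ℏ = 1.054572e-34 J·s.

L_18 = 18ℏ = 1.898230e-33 J·s
L_11 = 11ℏ = 1.160029e-33 J·s

ΔL = L_18 - L_11 = (18 - 11)ℏ = 7ℏ
ΔL = 7 × 1.054572e-34 J·s = 7.3820e-34 J·s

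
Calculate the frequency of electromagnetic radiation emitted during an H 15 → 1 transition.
3.275e+15 Hz

First, find the transition energy:
E_15 = -13.6057 / 15² = -0.06046978 eV
E_1 = -13.6057 / 1² = -13.60570000 eV
|ΔE| = |E_1 - E_15| = 13.54523022 eV

Convert to Joules: E = 13.54523022 eV × (1.602177 × 10⁻¹⁹ J/eV) = 2.17019e-18 J

Using E = hf:
f = E/h = 2.17019e-18 J / (6.62607 × 10⁻³⁴ J·s)
f = 3.275e+15 Hz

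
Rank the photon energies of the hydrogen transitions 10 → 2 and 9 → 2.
10 → 2

Calculate the energy for each transition:

Transition 10 → 2:
ΔE₁ = |E_2 - E_10| = |-13.6057/2² - (-13.6057/10²)|
ΔE₁ = |-3.40142500 - (-0.13605700)| = 3.26537 eV

Transition 9 → 2:
ΔE₂ = |E_2 - E_9| = |-13.6057/2² - (-13.6057/9²)|
ΔE₂ = |-3.40142500 - (-0.16797160)| = 3.23345 eV

Since 3.26537 eV > 3.23345 eV, the transition 10 → 2 emits the more energetic photon.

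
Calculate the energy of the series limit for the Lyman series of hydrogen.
13.605700 eV

The series limit corresponds to the transition from n = ∞ to n = 1.
This is the highest energy (shortest wavelength) transition in the Lyman series.

E_∞ = 0 eV
E_1 = -13.6057 / 1² = -13.605700 eV

Energy at series limit:
ΔE = E_∞ - E_1 = 0 - (-13.605700) = 13.605700 eV

This energy equals the ionization energy from the n = 1 state of hydrogen.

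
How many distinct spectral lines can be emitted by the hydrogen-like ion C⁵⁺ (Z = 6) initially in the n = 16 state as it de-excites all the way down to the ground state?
120

The electron can occupy levels n = 1, 2, ..., 16 during de-excitation — that is m = 16 - 1 + 1 = 16 distinct levels.

The number of distinct spectral lines equals the number of ways to choose 2 of these m levels (each pair gives one possible emission transition):

Number of lines = m(m-1)/2 = 16×15/2 = 120

These correspond to all possible transitions between the 16 levels:
16 → 15, 16 → 14, 16 → 13, 16 → 12, 16 → 11, 16 → 10, 16 → 9, 16 → 8...

Each transition produces a photon with a unique energy (and thus wavelength). This count does not depend on Z.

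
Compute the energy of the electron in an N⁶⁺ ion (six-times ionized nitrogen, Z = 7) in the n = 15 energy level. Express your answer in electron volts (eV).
-2.96302 eV

The energy levels of a hydrogen-like atom are given by:
E_n = -13.6057 Z² / n² eV  (with Z = 7 for N⁶⁺)

For n = 15:
E_15 = -13.6057 × 7² / 15²
E_15 = -13.6057 × 49 / 225
E_15 = -2.96302 eV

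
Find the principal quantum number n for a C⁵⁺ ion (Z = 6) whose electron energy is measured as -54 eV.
n = 3

The exact energy levels follow E_n = -13.6057 Z² / n² eV with Z = 6.

The measured value (-54 eV) is reported to only 2 significant figures, so we must test candidate n values and see which one matches to that precision.

Candidate energies:
  n = 1:  E = -13.6057 × 6² / 1² = -489.80520 eV
  n = 2:  E = -13.6057 × 6² / 2² = -122.45130 eV
  n = 3:  E = -13.6057 × 6² / 3² = -54.42280 eV  ← matches
  n = 4:  E = -13.6057 × 6² / 4² = -30.61283 eV
  n = 5:  E = -13.6057 × 6² / 5² = -19.59221 eV

Checking against the measurement of -54 eV (2 sig figs), only n = 3 agrees:
E_3 = -54.42280 eV, which rounds to -54 eV ✓

Therefore n = 3.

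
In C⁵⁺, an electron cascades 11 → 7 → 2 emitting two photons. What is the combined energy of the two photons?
118.40332 eV

The energy levels of C⁵⁺ are E_n = -13.6057 × 6² / n² eV.

First transition (11 → 7):
ΔE₁ = |E_7 - E_11|
ΔE₁ = |-9.99602448980 - (-4.04797685950)| = 5.94804763 eV

Second transition (7 → 2):
ΔE₂ = |E_2 - E_7|
ΔE₂ = |-122.45130000000 - (-9.99602448980)| = 112.45527551 eV

Total energy released:
E_total = ΔE₁ + ΔE₂ = 5.94804763 + 112.45527551 = 118.40332 eV

Note: This equals the direct transition 11 → 2: 118.40332 eV ✓
Energy is conserved regardless of the path taken.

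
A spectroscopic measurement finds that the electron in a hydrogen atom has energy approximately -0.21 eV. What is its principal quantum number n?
n = 8

The exact energy levels follow E_n = -13.6057 eV / n².

The measured value (-0.21 eV) is reported to only 2 significant figures, so we must test candidate n values and see which one matches to that precision.

Candidate energies:
  n = 6:  E = -13.6057/6² = -0.377936 eV
  n = 7:  E = -13.6057/7² = -0.277667 eV
  n = 8:  E = -13.6057/8² = -0.212589 eV  ← matches
  n = 9:  E = -13.6057/9² = -0.167972 eV
  n = 10:  E = -13.6057/10² = -0.136057 eV

Checking against the measurement of -0.21 eV (2 sig figs), only n = 8 agrees:
E_8 = -0.212589 eV, which rounds to -0.21 eV ✓

Therefore n = 8.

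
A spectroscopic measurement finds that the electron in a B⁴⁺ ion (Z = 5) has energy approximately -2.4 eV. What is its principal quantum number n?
n = 12

The exact energy levels follow E_n = -13.6057 Z² / n² eV with Z = 5.

The measured value (-2.4 eV) is reported to only 2 significant figures, so we must test candidate n values and see which one matches to that precision.

Candidate energies:
  n = 10:  E = -13.6057 × 5² / 10² = -3.401425 eV
  n = 11:  E = -13.6057 × 5² / 11² = -2.811095 eV
  n = 12:  E = -13.6057 × 5² / 12² = -2.362101 eV  ← matches
  n = 13:  E = -13.6057 × 5² / 13² = -2.012678 eV
  n = 14:  E = -13.6057 × 5² / 14² = -1.735421 eV

Checking against the measurement of -2.4 eV (2 sig figs), only n = 12 agrees:
E_12 = -2.362101 eV, which rounds to -2.4 eV ✓

Therefore n = 12.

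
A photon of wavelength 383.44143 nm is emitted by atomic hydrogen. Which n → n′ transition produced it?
n = 9 → n = 2

First, find the photon energy from the wavelength (hc = 1239.84 eV·nm):
E = hc/λ = 1239.84 eV·nm / 383.44143 nm = 3.2334534 eV

The energy levels of hydrogen satisfy E_n = -13.6057 / n² eV, so an emission n_i → n_f releases
ΔE = 13.6057 × (1/n_f² − 1/n_i²) eV.

Setting ΔE equal to the photon energy:
1/n_f² − 1/n_i² = 3.2334534 / 13.6057 = 0.23765432

Since 1/n_i² must be positive, we need 1/n_f² > 0.23765432, i.e. n_f ≤ 2. For each allowed n_f, solve n_i = (1/n_f² − 0.23765432)^(−1/2) and check whether it is a whole number:
  n_f = 1: 1/n_i² = 1.00000000 − 0.23765432 = 0.76234568 → n_i = 1.145  (not an integer) ✗
  n_f = 2: 1/n_i² = 0.25000000 − 0.23765432 = 0.01234568 → n_i = 9.000  → integer, n_i = 9 ✓

Only n_f = 2 gives an integer upper level, n_i = 9.

The transition is from n = 9 to n = 2 (emission).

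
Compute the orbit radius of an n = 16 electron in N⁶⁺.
1.93528 nm (or 19.35277 Å)

The Bohr radius formula is:
r_n = n² a₀ / Z

where a₀ = 0.05291772 nm is the Bohr radius.

For N⁶⁺ (Z = 7) at n = 16:
r_16 = 16² × 0.05291772 nm / 7
r_16 = 256 × 0.05291772 nm / 7
r_16 = 13.546936 nm / 7
r_16 = 1.93528 nm

The electron orbits at approximately 1.93528 nm from the nucleus.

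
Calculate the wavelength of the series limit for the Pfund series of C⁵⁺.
63.282301 nm

The series limit corresponds to the transition from n = ∞ to n = 5.
This is the highest energy (shortest wavelength) transition in the Pfund series.

E_∞ = 0 eV
E_5 = -13.6057 × 6² / 5² = -19.59220800 eV

Energy at series limit:
ΔE = E_∞ - E_5 = 0 - (-19.59220800) = 19.59220800 eV
λ = hc/E = 1239.84 eV·nm / 19.59220800 eV = 63.282301 nm

This energy equals the ionization energy from the n = 5 state of C⁵⁺.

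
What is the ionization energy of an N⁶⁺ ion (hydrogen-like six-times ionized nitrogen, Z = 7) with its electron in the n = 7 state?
13.60570 eV

The ionization energy is the energy needed to remove the electron completely (n → ∞).

For a hydrogen-like ion with Z = 7, E_n = -13.6057 Z² / n² eV.

At n = 7: E_7 = -13.6057 × 7² / 7² = -13.60570000 eV
At n = ∞: E_∞ = 0 eV

Ionization energy = E_∞ - E_7 = 0 - (-13.60570000) = 13.60570000 eV
Ionization energy ≈ 13.60570 eV

This is also called the binding energy of the electron in state n = 7.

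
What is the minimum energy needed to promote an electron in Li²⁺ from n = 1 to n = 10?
121.2268 eV

The energy levels of a hydrogen-like atom are E_n = -13.6057 Z² eV / n².

Energy at n = 1: E_1 = -13.6057 × 3² / 1² = -122.4513000 eV
Energy at n = 10: E_10 = -13.6057 × 3² / 10² = -1.2245130 eV

The excitation energy is the difference:
ΔE = E_10 - E_1
ΔE = -1.2245130 - (-122.4513000)
ΔE = 121.2268 eV

Since this is positive, energy must be absorbed (photon absorption).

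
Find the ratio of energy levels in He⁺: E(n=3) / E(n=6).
4.0000

Using E_n = -13.6057 Z² / n² eV with Z = 2:

E_3 = -13.6057 × 2² / 3² = -54.4228 / 9 = -6.0469777778 eV
E_6 = -13.6057 × 2² / 6² = -54.4228 / 36 = -1.5117444444 eV

The ratio is:
E_3/E_6 = (-6.0469777778) / (-1.5117444444)
E_3/E_6 = (-54.4228/9) / (-54.4228/36)
E_3/E_6 = 36/9
E_3/E_6 = 4.0000
(Note: the Z² factors cancel in the ratio.)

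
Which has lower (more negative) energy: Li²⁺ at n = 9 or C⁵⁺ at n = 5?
C⁵⁺ at n = 5 (E = -19.5922 eV)

Using E_n = -13.6057 Z² / n² eV:

Li²⁺ (Z = 3) at n = 9:
E = -13.6057 × 3² / 9² = -13.6057 × 9 / 81 = -1.5117444 eV

C⁵⁺ (Z = 6) at n = 5:
E = -13.6057 × 6² / 5² = -13.6057 × 36 / 25 = -19.5922080 eV

Since -19.5922080 eV < -1.5117444 eV,
C⁵⁺ at n = 5 is more tightly bound (requires more energy to ionize).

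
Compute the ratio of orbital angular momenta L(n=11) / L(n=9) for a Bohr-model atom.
1.222

In the Bohr model, L_n = nℏ, so the ratio is purely the ratio of quantum numbers:

L_11/L_9 = 11ℏ / 9ℏ = 11/9 = 1.222

The angular momentum scales linearly with n.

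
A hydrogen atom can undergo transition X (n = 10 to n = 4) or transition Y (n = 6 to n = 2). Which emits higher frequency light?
6 → 2

Calculate the energy for each transition:

Transition 10 → 4:
ΔE₁ = |E_4 - E_10| = |-13.6057/4² - (-13.6057/10²)|
ΔE₁ = |-0.8503562500 - (-0.1360570000)| = 0.7142993 eV

Transition 6 → 2:
ΔE₂ = |E_2 - E_6| = |-13.6057/2² - (-13.6057/6²)|
ΔE₂ = |-3.4014250000 - (-0.3779361111)| = 3.0234889 eV

Since 3.0234889 eV > 0.7142993 eV, the transition 6 → 2 emits the more energetic photon.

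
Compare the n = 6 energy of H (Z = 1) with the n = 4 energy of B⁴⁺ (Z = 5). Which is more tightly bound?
B⁴⁺ at n = 4 (E = -21.26 eV)

Using E_n = -13.6057 Z² / n² eV:

H (Z = 1) at n = 6:
E = -13.6057 × 1² / 6² = -13.6057 × 1 / 36 = -0.37794 eV

B⁴⁺ (Z = 5) at n = 4:
E = -13.6057 × 5² / 4² = -13.6057 × 25 / 16 = -21.25891 eV

Since -21.25891 eV < -0.37794 eV,
B⁴⁺ at n = 4 is more tightly bound (requires more energy to ionize).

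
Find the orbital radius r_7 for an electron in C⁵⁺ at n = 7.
0.432161 nm (or 4.321614 Å)

The Bohr radius formula is:
r_n = n² a₀ / Z

where a₀ = 0.052917721 nm is the Bohr radius.

For C⁵⁺ (Z = 6) at n = 7:
r_7 = 7² × 0.052917721 nm / 6
r_7 = 49 × 0.052917721 nm / 6
r_7 = 2.5929683 nm / 6
r_7 = 0.432161 nm

The electron orbits at approximately 0.432161 nm from the nucleus.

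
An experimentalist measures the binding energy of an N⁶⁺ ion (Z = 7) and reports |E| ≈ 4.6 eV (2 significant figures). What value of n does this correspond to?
n = 12

The exact energy levels follow E_n = -13.6057 Z² / n² eV with Z = 7.

The measured value (-4.6 eV) is reported to only 2 significant figures, so we must test candidate n values and see which one matches to that precision.

Candidate energies:
  n = 10:  E = -13.6057 × 7² / 10² = -6.66679 eV
  n = 11:  E = -13.6057 × 7² / 11² = -5.50975 eV
  n = 12:  E = -13.6057 × 7² / 12² = -4.62972 eV  ← matches
  n = 13:  E = -13.6057 × 7² / 13² = -3.94485 eV
  n = 14:  E = -13.6057 × 7² / 14² = -3.40143 eV

Checking against the measurement of -4.6 eV (2 sig figs), only n = 12 agrees:
E_12 = -4.62972 eV, which rounds to -4.6 eV ✓

Therefore n = 12.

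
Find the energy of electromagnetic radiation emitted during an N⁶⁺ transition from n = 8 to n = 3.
63.65861 eV

The energy levels are E_n = -13.6057 Z² eV / n².

Energy at n = 8: E_8 = -13.6057 × 7² / 8² = -10.41686406 eV
Energy at n = 3: E_3 = -13.6057 × 7² / 3² = -74.07547778 eV

For emission (electron falling to lower state), the photon energy is:
E_photon = E_8 - E_3 = |-10.41686406 - (-74.07547778)|
E_photon = 63.65861 eV

This energy is carried away by the emitted photon.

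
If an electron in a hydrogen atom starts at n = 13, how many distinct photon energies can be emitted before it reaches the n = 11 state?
3

The electron can occupy levels n = 11, 12, ..., 13 during de-excitation — that is m = 13 - 11 + 1 = 3 distinct levels.

The number of distinct spectral lines equals the number of ways to choose 2 of these m levels (each pair gives one possible emission transition):

Number of lines = m(m-1)/2 = 3×2/2 = 3

These correspond to all possible transitions between the 3 levels:
13 → 12, 13 → 11, 12 → 11

Each transition produces a photon with a unique energy (and thus wavelength). This count does not depend on Z.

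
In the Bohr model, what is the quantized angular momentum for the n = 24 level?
2.531e-33 J·s (or 24ℏ)

In the Bohr model, angular momentum is quantized:
L = nℏ

where ℏ = h/(2π) = 1.05457e-34 J·s

For n = 24:
L = 24 × 1.05457e-34 J·s
L = 2.531e-33 J·s

This can also be written as L = 24ℏ.
The angular momentum is an integer multiple of the reduced Planck constant.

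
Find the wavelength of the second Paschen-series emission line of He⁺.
320.366648 nm

The lines of a series are numbered from the longest wavelength (smallest ΔE) outward; the second line is the transition from n = n_f + 2 to n_f.
The Paschen series has all transitions ending at n_f = 3.

For He⁺ (Z = 2), the second line (β-line) is the jump from n = 5 to n = 3:
E_5 = -13.6057 × 2² / 5² = -2.1769120000 eV
E_3 = -13.6057 × 2² / 3² = -6.0469777778 eV
ΔE = E_5 - E_3 = 3.8700657778 eV

λ = hc/E = 1239.84 eV·nm / 3.8700657778 eV
λ = 320.366648 nm

This is the β-line of the Paschen series in He⁺.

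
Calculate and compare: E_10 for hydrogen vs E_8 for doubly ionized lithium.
Li²⁺ at n = 8 (E = -1.913 eV)

Using E_n = -13.6057 Z² / n² eV:

H (Z = 1) at n = 10:
E = -13.6057 × 1² / 10² = -13.6057 × 1 / 100 = -0.136057 eV

Li²⁺ (Z = 3) at n = 8:
E = -13.6057 × 3² / 8² = -13.6057 × 9 / 64 = -1.913302 eV

Since -1.913302 eV < -0.136057 eV,
Li²⁺ at n = 8 is more tightly bound (requires more energy to ionize).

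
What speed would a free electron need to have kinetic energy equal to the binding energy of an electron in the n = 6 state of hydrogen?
3.64615e+05 m/s (or 0.121623% of c)

The binding energy at n = 6 for hydrogen is:
E_6 = -13.6057/6² = -0.377936111 eV
|E_6| = 0.377936111 eV

Convert to Joules:
KE = 0.377936111 eV × (1.602177 × 10⁻¹⁹ J/eV) = 6.0552054e-20 J

Using KE = ½mv²:
v = √(2·KE/m_e)
v = √(2 × 6.0552054e-20 J / 9.10938 × 10⁻³¹ kg)
v = 3.64615e+05 m/s

This is approximately 0.121623% the speed of light.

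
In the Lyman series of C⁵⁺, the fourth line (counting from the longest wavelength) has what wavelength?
2.636763 nm

The lines of a series are numbered from the longest wavelength (smallest ΔE) outward; the fourth line is the transition from n = n_f + 4 to n_f.
The Lyman series has all transitions ending at n_f = 1.

For C⁵⁺ (Z = 6), the fourth line (δ-line) is the jump from n = 5 to n = 1:
E_5 = -13.6057 × 6² / 5² = -19.59220800 eV
E_1 = -13.6057 × 6² / 1² = -489.80520000 eV
ΔE = E_5 - E_1 = 470.21299200 eV

λ = hc/E = 1239.84 eV·nm / 470.21299200 eV
λ = 2.636763 nm

This is the δ-line of the Lyman series in C⁵⁺.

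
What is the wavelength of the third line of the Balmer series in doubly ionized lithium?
48.21509 nm

The lines of a series are numbered from the longest wavelength (smallest ΔE) outward; the third line is the transition from n = n_f + 3 to n_f.
The Balmer series has all transitions ending at n_f = 2.

For Li²⁺ (Z = 3), the third line (γ-line) is the jump from n = 5 to n = 2:
E_5 = -13.6057 × 3² / 5² = -4.8980520 eV
E_2 = -13.6057 × 3² / 2² = -30.6128250 eV
ΔE = E_5 - E_2 = 25.7147730 eV

λ = hc/E = 1239.84 eV·nm / 25.7147730 eV
λ = 48.21509 nm

This is the γ-line of the Balmer series in Li²⁺.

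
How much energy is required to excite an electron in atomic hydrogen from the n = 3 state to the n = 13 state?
1.431237 eV

The energy levels of a hydrogen-like atom are E_n = -13.6057 eV / n².

Energy at n = 3: E_3 = -13.6057 / 3² = -1.511744444 eV
Energy at n = 13: E_13 = -13.6057 / 13² = -0.080507101 eV

The excitation energy is the difference:
ΔE = E_13 - E_3
ΔE = -0.080507101 - (-1.511744444)
ΔE = 1.431237 eV

Since this is positive, energy must be absorbed (photon absorption).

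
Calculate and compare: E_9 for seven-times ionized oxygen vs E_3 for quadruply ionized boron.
B⁴⁺ at n = 3 (E = -37.794 eV)

Using E_n = -13.6057 Z² / n² eV:

O⁷⁺ (Z = 8) at n = 9:
E = -13.6057 × 8² / 9² = -13.6057 × 64 / 81 = -10.750183 eV

B⁴⁺ (Z = 5) at n = 3:
E = -13.6057 × 5² / 3² = -13.6057 × 25 / 9 = -37.793611 eV

Since -37.793611 eV < -10.750183 eV,
B⁴⁺ at n = 3 is more tightly bound (requires more energy to ionize).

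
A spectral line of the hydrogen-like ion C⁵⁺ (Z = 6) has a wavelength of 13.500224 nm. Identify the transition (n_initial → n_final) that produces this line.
n = 4 → n = 2

First, find the photon energy from the wavelength (hc = 1239.84 eV·nm):
E = hc/λ = 1239.84 eV·nm / 13.500224 nm = 91.838476 eV

The energy levels of C⁵⁺ satisfy E_n = -13.6057 × 6² / n² eV, so an emission n_i → n_f releases
ΔE = 13.6057 × 6² × (1/n_f² − 1/n_i²) eV.

Setting ΔE equal to the photon energy:
1/n_f² − 1/n_i² = 91.838476 / (13.6057 × 6²) = 0.18750000

Since 1/n_i² must be positive, we need 1/n_f² > 0.18750000, i.e. n_f ≤ 2. For each allowed n_f, solve n_i = (1/n_f² − 0.18750000)^(−1/2) and check whether it is a whole number:
  n_f = 1: 1/n_i² = 1.00000000 − 0.18750000 = 0.81250000 → n_i = 1.109  (not an integer) ✗
  n_f = 2: 1/n_i² = 0.25000000 − 0.18750000 = 0.06250000 → n_i = 4.000  → integer, n_i = 4 ✓

Only n_f = 2 gives an integer upper level, n_i = 4.

The transition is from n = 4 to n = 2 (emission).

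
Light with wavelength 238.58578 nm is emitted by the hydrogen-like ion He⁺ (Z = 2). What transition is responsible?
n = 8 → n = 3

First, find the photon energy from the wavelength (hc = 1239.84 eV·nm):
E = hc/λ = 1239.84 eV·nm / 238.58578 nm = 5.1966215 eV

The energy levels of He⁺ satisfy E_n = -13.6057 × 2² / n² eV, so an emission n_i → n_f releases
ΔE = 13.6057 × 2² × (1/n_f² − 1/n_i²) eV.

Setting ΔE equal to the photon energy:
1/n_f² − 1/n_i² = 5.1966215 / (13.6057 × 2²) = 0.095486111

Since 1/n_i² must be positive, we need 1/n_f² > 0.095486111, i.e. n_f ≤ 3. For each allowed n_f, solve n_i = (1/n_f² − 0.095486111)^(−1/2) and check whether it is a whole number:
  n_f = 1: 1/n_i² = 1.000000000 − 0.095486111 = 0.904513889 → n_i = 1.051  (not an integer) ✗
  n_f = 2: 1/n_i² = 0.250000000 − 0.095486111 = 0.154513889 → n_i = 2.544  (not an integer) ✗
  n_f = 3: 1/n_i² = 0.111111111 − 0.095486111 = 0.015625000 → n_i = 8.000  → integer, n_i = 8 ✓

Only n_f = 3 gives an integer upper level, n_i = 8.

The transition is from n = 8 to n = 3 (emission).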